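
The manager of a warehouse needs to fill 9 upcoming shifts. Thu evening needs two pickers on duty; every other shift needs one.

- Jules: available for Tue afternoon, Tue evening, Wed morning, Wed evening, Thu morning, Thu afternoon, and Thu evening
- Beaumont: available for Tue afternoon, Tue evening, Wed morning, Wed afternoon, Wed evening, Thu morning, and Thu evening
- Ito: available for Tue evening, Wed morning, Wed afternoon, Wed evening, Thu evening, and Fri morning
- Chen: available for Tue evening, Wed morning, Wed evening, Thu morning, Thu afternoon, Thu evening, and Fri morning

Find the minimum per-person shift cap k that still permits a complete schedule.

3

With 4 pickers and 10 worker-slots to fill, someone must work at least ⌈10/4⌉ = 3 shifts, so k ≥ 3.
k = 3 works: Tue afternoon→Jules, Tue evening→Beaumont, Wed morning→Beaumont, Wed afternoon→Beaumont, Wed evening→Ito, Thu morning→Jules, Thu afternoon→Jules, Thu evening→Ito+Chen, Fri morning→Ito.
Loads: Jules 3, Beaumont 3, Ito 3, Chen 1 — all ≤ 3.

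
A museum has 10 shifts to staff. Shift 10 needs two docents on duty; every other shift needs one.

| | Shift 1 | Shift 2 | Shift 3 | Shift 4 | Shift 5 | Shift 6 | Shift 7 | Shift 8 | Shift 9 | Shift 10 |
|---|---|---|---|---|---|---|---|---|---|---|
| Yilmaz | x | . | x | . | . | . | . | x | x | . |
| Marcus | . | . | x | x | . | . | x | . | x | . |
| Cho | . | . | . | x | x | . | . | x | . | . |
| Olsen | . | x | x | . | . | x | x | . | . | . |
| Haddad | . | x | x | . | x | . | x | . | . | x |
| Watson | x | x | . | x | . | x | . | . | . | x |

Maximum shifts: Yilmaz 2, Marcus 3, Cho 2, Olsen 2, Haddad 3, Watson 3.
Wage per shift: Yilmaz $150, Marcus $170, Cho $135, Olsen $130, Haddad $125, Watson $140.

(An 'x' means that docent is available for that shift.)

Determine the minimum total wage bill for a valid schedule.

Shift 10 can only be covered by Haddad and Watson, so that assignment is forced.
Picking the cheapest available docent for each shift independently would cost $1455, but that ignores the shift limits.
An optimal schedule: Shift 1→Watson, Shift 2→Watson, Shift 3→Olsen, Shift 4→Cho, Shift 5→Haddad, Shift 6→Olsen, Shift 7→Haddad, Shift 8→Cho, Shift 9→Yilmaz, Shift 10→Haddad+Watson.
Total: 140 + 140 + 130 + 135 + 125 + 130 + 125 + 135 + 150 + 125 + 140 = $1475.

$1475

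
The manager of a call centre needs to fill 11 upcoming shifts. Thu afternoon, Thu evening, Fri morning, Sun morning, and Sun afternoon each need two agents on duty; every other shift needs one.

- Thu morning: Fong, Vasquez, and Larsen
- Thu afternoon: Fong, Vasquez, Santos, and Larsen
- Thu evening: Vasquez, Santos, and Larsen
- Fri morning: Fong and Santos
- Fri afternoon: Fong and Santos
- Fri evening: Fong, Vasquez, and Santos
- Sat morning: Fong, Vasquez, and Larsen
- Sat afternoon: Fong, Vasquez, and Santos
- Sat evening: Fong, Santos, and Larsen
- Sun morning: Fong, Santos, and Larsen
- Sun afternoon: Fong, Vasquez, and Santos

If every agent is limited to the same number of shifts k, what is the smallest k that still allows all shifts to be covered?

With 4 agents and 16 worker-slots to fill, someone must work at least ⌈16/4⌉ = 4 shifts, so k ≥ 4.
k = 4 works: Thu morning→Fong, Thu afternoon→Vasquez+Larsen, Thu evening→Vasquez+Santos, Fri morning→Fong+Santos, Fri afternoon→Fong, Fri evening→Fong, Sat morning→Larsen, Sat afternoon→Vasquez, Sat evening→Larsen, Sun morning→Santos+Larsen, Sun afternoon→Vasquez+Santos.
Loads: Fong 4, Vasquez 4, Santos 4, Larsen 4 — all ≤ 4.

4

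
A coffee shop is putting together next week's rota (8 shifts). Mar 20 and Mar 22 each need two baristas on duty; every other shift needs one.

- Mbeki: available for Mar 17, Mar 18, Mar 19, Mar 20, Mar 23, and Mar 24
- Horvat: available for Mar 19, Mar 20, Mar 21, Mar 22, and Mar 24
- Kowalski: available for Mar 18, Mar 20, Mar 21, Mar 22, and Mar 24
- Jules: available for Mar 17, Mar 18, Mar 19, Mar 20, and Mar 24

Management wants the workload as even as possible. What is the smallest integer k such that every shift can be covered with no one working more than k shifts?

3

With 4 baristas and 10 worker-slots to fill, someone must work at least ⌈10/4⌉ = 3 shifts, so k ≥ 3.
k = 3 works: Mar 17→Mbeki, Mar 18→Mbeki, Mar 19→Horvat, Mar 20→Kowalski+Jules, Mar 21→Horvat, Mar 22→Horvat+Kowalski, Mar 23→Mbeki, Mar 24→Kowalski.
Loads: Mbeki 3, Horvat 3, Kowalski 3, Jules 1 — all ≤ 3.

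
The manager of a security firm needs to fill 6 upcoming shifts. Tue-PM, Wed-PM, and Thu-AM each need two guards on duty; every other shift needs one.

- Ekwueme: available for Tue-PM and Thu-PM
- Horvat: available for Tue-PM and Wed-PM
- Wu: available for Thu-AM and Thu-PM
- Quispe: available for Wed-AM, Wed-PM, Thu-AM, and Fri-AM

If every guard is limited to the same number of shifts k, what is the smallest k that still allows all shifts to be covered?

4

With 4 guards and 9 worker-slots to fill, someone must work at least ⌈9/4⌉ = 3 shifts, so k ≥ 3.
k = 3 fails: Shifts {Wed-AM, Wed-PM, Thu-AM, Fri-AM} need 6 worker-slots in total, but the guards available for any of those shifts (Horvat, Wu, and Quispe) can supply at most 5 among them. So no valid schedule exists.
k = 4 works: Tue-PM→Ekwueme+Horvat, Wed-AM→Quispe, Wed-PM→Horvat+Quispe, Thu-AM→Wu+Quispe, Thu-PM→Ekwueme, Fri-AM→Quispe.
Loads: Ekwueme 2, Horvat 2, Wu 1, Quispe 4 — all ≤ 4.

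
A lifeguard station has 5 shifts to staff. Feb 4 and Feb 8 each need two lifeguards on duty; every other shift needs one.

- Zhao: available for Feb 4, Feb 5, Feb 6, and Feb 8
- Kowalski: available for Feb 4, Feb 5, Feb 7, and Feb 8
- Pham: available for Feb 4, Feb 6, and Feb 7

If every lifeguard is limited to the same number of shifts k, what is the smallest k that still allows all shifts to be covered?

3

With 3 lifeguards and 7 worker-slots to fill, someone must work at least ⌈7/3⌉ = 3 shifts, so k ≥ 3.
k = 3 works: Feb 4→Kowalski+Pham, Feb 5→Zhao, Feb 6→Zhao, Feb 7→Kowalski, Feb 8→Zhao+Kowalski.
Loads: Zhao 3, Kowalski 3, Pham 1 — all ≤ 3.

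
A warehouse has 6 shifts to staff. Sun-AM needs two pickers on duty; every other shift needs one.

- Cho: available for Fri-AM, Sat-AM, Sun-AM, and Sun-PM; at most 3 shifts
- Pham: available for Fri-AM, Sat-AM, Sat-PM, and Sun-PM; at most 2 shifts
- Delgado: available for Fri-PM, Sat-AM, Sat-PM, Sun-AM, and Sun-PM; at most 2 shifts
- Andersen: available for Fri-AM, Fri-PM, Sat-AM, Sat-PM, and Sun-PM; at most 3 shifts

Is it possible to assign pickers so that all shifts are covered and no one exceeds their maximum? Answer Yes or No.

Sun-AM can only be covered by Cho and Delgado, so that assignment is forced.
One valid schedule: Fri-AM→Cho, Fri-PM→Delgado, Sat-AM→Cho, Sat-PM→Pham, Sun-AM→Cho+Delgado, Sun-PM→Pham.
Loads: Cho 3/3, Pham 2/2, Delgado 2/2, Andersen 0/3 — all within limits.

Yes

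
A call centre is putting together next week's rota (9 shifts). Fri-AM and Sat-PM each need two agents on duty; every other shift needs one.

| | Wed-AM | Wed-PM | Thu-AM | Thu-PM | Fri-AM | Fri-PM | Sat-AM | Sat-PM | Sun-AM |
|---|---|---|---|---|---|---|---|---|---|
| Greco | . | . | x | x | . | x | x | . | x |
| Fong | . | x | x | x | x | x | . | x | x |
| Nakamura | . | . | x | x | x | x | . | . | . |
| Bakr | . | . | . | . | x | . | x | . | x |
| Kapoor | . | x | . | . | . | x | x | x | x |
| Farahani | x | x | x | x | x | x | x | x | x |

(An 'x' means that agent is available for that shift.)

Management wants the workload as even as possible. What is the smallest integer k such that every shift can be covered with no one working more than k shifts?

2

With 6 agents and 11 worker-slots to fill, someone must work at least ⌈11/6⌉ = 2 shifts, so k ≥ 2.
k = 2 works: Wed-AM→Farahani, Wed-PM→Fong, Thu-AM→Greco, Thu-PM→Greco, Fri-AM→Nakamura+Farahani, Fri-PM→Nakamura, Sat-AM→Bakr, Sat-PM→Fong+Kapoor, Sun-AM→Bakr.
Loads: Greco 2, Fong 2, Nakamura 2, Bakr 2, Kapoor 1, Farahani 2 — all ≤ 2.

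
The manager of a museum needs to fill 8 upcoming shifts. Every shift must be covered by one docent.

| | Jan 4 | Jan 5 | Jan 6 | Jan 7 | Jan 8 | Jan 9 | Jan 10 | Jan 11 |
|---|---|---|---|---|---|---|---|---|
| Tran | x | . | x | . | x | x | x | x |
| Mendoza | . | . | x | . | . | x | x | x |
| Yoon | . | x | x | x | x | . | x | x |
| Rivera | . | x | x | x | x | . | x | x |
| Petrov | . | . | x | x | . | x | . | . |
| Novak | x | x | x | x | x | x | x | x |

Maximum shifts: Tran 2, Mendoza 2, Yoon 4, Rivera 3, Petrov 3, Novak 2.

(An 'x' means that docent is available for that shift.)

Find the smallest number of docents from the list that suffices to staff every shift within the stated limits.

8 slots to fill and no one can take more than 4, so at least ⌈8/4⌉ = 2 docents are needed.
Any 2 docents together have capacity at most 4+3 = 7 < 8 slots, so 2 can never suffice.
Tran, Mendoza, and Yoon alone can cover everything: Jan 4→Tran, Jan 5→Yoon, Jan 6→Mendoza, Jan 7→Yoon, Jan 8→Tran, Jan 9→Mendoza, Jan 10→Yoon, Jan 11→Yoon.

3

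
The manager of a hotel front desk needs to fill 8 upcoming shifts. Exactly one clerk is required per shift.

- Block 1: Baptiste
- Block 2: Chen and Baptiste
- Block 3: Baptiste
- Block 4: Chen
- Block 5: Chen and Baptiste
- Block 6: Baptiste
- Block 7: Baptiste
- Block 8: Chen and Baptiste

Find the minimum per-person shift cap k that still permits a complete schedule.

With 2 clerks and 8 worker-slots to fill, someone must work at least ⌈8/2⌉ = 4 shifts, so k ≥ 4.
k = 4 works: Block 1→Baptiste, Block 2→Chen, Block 3→Baptiste, Block 4→Chen, Block 5→Chen, Block 6→Baptiste, Block 7→Baptiste, Block 8→Chen.
Loads: Chen 4, Baptiste 4 — all ≤ 4.

4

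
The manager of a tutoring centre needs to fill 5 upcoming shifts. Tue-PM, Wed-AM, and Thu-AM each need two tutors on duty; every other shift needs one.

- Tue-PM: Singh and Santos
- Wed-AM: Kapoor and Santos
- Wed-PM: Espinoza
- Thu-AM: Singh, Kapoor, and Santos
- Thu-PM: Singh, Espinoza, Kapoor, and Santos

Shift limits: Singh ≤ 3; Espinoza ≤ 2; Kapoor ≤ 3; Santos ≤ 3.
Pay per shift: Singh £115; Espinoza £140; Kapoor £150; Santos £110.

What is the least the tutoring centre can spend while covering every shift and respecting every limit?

£965

Tue-PM can only be covered by Singh and Santos, so that assignment is forced.
Wed-AM can only be covered by Kapoor and Santos, so that assignment is forced.
Wed-PM can only be covered by Espinoza, so that assignment is forced.
Picking the cheapest available tutor for each shift independently would cost £960, but that ignores the shift limits.
An optimal schedule: Tue-PM→Santos+Singh, Wed-AM→Santos+Kapoor, Wed-PM→Espinoza, Thu-AM→Santos+Singh, Thu-PM→Singh.
Total: 110 + 115 + 110 + 150 + 140 + 110 + 115 + 115 = £965.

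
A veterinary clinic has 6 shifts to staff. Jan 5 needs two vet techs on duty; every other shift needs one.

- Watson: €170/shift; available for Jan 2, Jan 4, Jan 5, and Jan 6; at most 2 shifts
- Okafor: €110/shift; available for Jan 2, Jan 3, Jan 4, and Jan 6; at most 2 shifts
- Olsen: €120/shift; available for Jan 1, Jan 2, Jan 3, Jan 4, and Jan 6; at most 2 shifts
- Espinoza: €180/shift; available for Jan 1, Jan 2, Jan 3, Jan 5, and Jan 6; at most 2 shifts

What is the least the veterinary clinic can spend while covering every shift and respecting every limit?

€980

Jan 5 can only be covered by Watson and Espinoza, so that assignment is forced.
Picking the cheapest available vet tech for each shift independently would cost €910, but that ignores the shift limits.
An optimal schedule: Jan 1→Olsen, Jan 2→Okafor, Jan 3→Okafor, Jan 4→Watson, Jan 5→Watson+Espinoza, Jan 6→Olsen.
Total: 120 + 110 + 110 + 170 + 170 + 180 + 120 = €980.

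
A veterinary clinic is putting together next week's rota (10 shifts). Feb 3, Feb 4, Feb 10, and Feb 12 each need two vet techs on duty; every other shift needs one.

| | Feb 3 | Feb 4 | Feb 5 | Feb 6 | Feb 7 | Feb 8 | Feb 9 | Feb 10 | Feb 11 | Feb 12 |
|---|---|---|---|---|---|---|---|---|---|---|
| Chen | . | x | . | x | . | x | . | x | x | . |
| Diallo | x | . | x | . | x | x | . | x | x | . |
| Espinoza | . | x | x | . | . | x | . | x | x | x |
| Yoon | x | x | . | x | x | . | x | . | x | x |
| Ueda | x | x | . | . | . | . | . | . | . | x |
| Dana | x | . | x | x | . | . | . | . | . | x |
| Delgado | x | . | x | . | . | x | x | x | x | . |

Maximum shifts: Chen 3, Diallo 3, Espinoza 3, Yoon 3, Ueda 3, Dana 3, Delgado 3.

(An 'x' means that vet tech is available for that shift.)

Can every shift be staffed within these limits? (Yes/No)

Yes

One valid schedule: Feb 3→Ueda+Dana, Feb 4→Espinoza+Yoon, Feb 5→Diallo, Feb 6→Chen, Feb 7→Diallo, Feb 8→Chen, Feb 9→Yoon, Feb 10→Diallo+Espinoza, Feb 11→Chen, Feb 12→Espinoza+Yoon.
Loads: Chen 3/3, Diallo 3/3, Espinoza 3/3, Yoon 3/3, Ueda 1/3, Dana 1/3, Delgado 0/3 — all within limits.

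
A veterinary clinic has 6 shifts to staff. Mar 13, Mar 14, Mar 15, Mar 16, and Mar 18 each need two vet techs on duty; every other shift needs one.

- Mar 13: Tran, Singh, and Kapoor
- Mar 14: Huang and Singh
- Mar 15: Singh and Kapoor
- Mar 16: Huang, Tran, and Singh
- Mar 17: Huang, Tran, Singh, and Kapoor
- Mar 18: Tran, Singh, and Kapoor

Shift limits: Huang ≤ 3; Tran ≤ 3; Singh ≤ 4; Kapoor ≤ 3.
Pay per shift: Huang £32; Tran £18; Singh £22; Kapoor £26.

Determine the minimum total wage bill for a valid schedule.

£252

Mar 14 can only be covered by Huang and Singh, so that assignment is forced.
Mar 15 can only be covered by Singh and Kapoor, so that assignment is forced.
Picking the cheapest available vet tech for each shift independently would cost £240, but that ignores the shift limits.
An optimal schedule: Mar 13→Tran+Singh, Mar 14→Singh+Huang, Mar 15→Singh+Kapoor, Mar 16→Tran+Singh, Mar 17→Kapoor, Mar 18→Tran+Kapoor.
Total: 18 + 22 + 22 + 32 + 22 + 26 + 18 + 22 + 26 + 18 + 26 = £252.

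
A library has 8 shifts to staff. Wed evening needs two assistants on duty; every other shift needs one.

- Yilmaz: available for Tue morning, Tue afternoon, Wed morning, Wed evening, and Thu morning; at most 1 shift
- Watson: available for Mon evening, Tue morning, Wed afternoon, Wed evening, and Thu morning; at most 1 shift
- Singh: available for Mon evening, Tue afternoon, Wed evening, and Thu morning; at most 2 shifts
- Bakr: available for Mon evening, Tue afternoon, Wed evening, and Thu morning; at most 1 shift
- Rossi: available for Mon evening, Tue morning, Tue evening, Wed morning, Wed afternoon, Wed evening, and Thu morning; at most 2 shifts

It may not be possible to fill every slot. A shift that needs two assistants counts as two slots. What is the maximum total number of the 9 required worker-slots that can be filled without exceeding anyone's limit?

7

Total capacity across all assistants is 1+1+2+1+2 = 7, and 9 slots are needed, so at most 7 can be filled.
An assignment achieving 7: Mon evening→Singh, Tue morning→Rossi, Tue afternoon→Singh, Tue evening→Rossi, Wed morning→Yilmaz, Wed afternoon→Watson, Wed evening→Bakr.
Loads: Yilmaz 1/1, Watson 1/1, Singh 2/2, Bakr 1/1, Rossi 2/2.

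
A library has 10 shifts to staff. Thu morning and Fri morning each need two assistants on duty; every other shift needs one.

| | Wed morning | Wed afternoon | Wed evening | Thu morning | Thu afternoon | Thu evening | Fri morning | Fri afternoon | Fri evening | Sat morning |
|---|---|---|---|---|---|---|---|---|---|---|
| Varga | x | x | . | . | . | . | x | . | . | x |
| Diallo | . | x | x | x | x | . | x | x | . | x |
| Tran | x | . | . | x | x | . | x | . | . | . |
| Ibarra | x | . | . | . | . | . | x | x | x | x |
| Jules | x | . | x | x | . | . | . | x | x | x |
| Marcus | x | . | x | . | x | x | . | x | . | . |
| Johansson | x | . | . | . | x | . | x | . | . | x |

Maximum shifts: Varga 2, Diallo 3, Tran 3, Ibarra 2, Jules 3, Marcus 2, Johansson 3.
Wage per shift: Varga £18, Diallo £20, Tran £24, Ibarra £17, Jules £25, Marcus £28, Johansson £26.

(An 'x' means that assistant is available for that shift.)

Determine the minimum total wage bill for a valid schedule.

Thu evening can only be covered by Marcus, so that assignment is forced.
Picking the cheapest available assistant for each shift independently would cost £233, but that ignores the shift limits.
An optimal schedule: Wed morning→Tran, Wed afternoon→Varga, Wed evening→Diallo, Thu morning→Diallo+Tran, Thu afternoon→Diallo, Thu evening→Marcus, Fri morning→Varga+Tran, Fri afternoon→Ibarra, Fri evening→Ibarra, Sat morning→Jules.
Total: 24 + 18 + 20 + 20 + 24 + 20 + 28 + 18 + 24 + 17 + 17 + 25 = £255.

£255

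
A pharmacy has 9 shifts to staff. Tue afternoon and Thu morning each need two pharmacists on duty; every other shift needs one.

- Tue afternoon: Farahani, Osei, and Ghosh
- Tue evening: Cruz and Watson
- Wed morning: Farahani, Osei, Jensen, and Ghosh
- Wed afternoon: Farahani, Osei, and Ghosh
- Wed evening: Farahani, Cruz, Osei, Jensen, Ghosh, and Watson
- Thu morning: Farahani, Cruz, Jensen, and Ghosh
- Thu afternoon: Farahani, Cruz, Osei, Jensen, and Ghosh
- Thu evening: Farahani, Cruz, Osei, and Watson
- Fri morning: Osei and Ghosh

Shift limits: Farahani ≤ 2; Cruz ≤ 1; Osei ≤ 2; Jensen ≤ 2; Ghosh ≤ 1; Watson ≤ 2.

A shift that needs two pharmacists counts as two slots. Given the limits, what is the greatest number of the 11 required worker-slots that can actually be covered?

Total capacity across all pharmacists is 2+1+2+2+1+2 = 10, and 11 slots are needed, so at most 10 can be filled.
An assignment achieving 10: Tue afternoon→Farahani+Osei, Tue evening→Cruz, Wed morning→Jensen, Wed afternoon→Farahani, Wed evening→Watson, Thu morning→Jensen+Ghosh, Thu evening→Watson, Fri morning→Osei.
Loads: Farahani 2/2, Cruz 1/1, Osei 2/2, Jensen 2/2, Ghosh 1/1, Watson 2/2.

10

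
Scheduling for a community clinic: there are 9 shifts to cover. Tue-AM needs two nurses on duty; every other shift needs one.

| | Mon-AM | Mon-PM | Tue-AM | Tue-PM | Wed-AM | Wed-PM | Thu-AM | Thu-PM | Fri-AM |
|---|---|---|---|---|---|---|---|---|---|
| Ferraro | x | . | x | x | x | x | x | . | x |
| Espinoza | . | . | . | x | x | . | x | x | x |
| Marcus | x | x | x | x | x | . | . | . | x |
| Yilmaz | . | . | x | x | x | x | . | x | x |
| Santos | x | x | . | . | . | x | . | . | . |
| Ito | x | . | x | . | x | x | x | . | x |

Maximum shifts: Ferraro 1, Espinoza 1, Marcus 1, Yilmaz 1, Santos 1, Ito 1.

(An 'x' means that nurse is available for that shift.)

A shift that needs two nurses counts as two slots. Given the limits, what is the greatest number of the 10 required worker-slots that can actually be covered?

6

Total capacity across all nurses is 1+1+1+1+1+1 = 6, and 10 slots are needed, so at most 6 can be filled.
An assignment achieving 6: Mon-AM→Santos, Mon-PM→Marcus, Tue-AM→Yilmaz+Ito, Thu-AM→Ferraro, Thu-PM→Espinoza.
Loads: Ferraro 1/1, Espinoza 1/1, Marcus 1/1, Yilmaz 1/1, Santos 1/1, Ito 1/1.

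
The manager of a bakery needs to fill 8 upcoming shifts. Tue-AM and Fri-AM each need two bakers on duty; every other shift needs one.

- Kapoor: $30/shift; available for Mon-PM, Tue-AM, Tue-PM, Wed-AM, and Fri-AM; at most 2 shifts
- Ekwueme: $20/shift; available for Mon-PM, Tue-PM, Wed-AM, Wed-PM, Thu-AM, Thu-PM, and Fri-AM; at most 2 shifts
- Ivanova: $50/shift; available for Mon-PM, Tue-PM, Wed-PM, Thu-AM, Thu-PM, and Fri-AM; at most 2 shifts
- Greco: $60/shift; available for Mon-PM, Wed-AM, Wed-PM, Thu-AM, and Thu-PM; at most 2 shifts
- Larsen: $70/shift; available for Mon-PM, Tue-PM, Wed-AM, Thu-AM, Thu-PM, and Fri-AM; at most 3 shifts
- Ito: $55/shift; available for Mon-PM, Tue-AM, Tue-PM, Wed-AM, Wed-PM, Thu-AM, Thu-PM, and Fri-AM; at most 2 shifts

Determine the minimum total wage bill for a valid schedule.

Tue-AM can only be covered by Kapoor and Ito, so that assignment is forced.
Picking the cheapest available baker for each shift independently would cost $255, but that ignores the shift limits.
An optimal schedule: Mon-PM→Greco, Tue-AM→Kapoor+Ito, Tue-PM→Ekwueme, Wed-AM→Kapoor, Wed-PM→Ekwueme, Thu-AM→Ivanova, Thu-PM→Greco, Fri-AM→Ivanova+Ito.
Total: 60 + 30 + 55 + 20 + 30 + 20 + 50 + 60 + 50 + 55 = $430.

$430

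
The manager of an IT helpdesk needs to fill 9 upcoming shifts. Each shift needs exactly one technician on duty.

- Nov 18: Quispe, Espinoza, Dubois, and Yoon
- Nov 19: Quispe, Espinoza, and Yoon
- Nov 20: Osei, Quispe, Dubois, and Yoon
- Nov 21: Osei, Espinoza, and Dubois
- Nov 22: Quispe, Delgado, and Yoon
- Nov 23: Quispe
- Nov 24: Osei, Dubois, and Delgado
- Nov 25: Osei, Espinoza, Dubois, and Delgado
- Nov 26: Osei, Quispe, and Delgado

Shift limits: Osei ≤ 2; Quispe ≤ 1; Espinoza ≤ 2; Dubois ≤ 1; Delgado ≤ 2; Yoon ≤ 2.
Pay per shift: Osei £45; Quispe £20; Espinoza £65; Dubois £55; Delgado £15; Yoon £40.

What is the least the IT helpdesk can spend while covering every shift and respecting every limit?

£340

Nov 23 can only be covered by Quispe, so that assignment is forced.
Picking the cheapest available technician for each shift independently would cost £185, but that ignores the shift limits.
An optimal schedule: Nov 18→Yoon, Nov 19→Yoon, Nov 20→Dubois, Nov 21→Osei, Nov 22→Delgado, Nov 23→Quispe, Nov 24→Delgado, Nov 25→Espinoza, Nov 26→Osei.
Total: 40 + 40 + 55 + 45 + 15 + 20 + 15 + 65 + 45 = £340.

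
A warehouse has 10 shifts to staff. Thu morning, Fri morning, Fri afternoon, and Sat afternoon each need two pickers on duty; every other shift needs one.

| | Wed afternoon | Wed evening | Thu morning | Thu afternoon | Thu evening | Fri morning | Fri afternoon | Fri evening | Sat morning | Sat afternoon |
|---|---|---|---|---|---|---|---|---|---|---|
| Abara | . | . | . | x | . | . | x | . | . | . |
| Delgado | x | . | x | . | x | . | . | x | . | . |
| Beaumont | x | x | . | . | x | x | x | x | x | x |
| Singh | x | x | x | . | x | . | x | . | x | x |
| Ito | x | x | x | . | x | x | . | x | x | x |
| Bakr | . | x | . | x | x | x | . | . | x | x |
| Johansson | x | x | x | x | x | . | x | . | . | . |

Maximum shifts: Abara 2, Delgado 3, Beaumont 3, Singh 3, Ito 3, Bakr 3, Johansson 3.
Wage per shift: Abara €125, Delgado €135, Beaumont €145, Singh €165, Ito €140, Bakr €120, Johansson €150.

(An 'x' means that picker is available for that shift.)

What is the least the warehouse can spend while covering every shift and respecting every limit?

€1870

Picking the cheapest available picker for each shift independently would cost €1815, but that ignores the shift limits.
An optimal schedule: Wed afternoon→Delgado, Wed evening→Bakr, Thu morning→Delgado+Ito, Thu afternoon→Abara, Thu evening→Beaumont, Fri morning→Bakr+Ito, Fri afternoon→Abara+Beaumont, Fri evening→Delgado, Sat morning→Bakr, Sat afternoon→Ito+Beaumont.
Total: 135 + 120 + 135 + 140 + 125 + 145 + 120 + 140 + 125 + 145 + 135 + 120 + 140 + 145 = €1870.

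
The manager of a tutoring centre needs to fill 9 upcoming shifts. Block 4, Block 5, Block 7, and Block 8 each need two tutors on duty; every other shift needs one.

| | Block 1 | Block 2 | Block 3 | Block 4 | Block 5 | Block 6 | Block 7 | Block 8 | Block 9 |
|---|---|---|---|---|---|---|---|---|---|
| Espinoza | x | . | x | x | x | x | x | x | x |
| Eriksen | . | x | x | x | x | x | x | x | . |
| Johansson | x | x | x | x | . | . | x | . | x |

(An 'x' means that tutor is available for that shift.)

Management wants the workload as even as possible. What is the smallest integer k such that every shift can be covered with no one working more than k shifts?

5

With 3 tutors and 13 worker-slots to fill, someone must work at least ⌈13/3⌉ = 5 shifts, so k ≥ 5.
k = 5 works: Block 1→Espinoza, Block 2→Eriksen, Block 3→Johansson, Block 4→Eriksen+Johansson, Block 5→Espinoza+Eriksen, Block 6→Espinoza, Block 7→Eriksen+Johansson, Block 8→Espinoza+Eriksen, Block 9→Espinoza.
Loads: Espinoza 5, Eriksen 5, Johansson 3 — all ≤ 5.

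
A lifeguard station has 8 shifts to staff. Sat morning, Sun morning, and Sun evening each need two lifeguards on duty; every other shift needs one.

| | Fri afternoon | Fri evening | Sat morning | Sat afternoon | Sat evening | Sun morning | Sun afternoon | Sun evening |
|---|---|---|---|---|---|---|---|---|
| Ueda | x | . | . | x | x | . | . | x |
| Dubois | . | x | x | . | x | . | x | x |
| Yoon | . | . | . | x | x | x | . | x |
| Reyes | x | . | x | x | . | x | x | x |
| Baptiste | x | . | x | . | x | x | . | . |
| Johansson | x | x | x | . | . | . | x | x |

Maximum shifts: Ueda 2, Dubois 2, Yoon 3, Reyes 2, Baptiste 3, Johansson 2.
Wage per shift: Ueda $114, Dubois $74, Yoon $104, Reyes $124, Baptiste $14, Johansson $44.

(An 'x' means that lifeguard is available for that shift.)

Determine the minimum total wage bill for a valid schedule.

$704

Picking the cheapest available lifeguard for each shift independently would cost $514, but that ignores the shift limits.
An optimal schedule: Fri afternoon→Baptiste, Fri evening→Johansson, Sat morning→Baptiste+Dubois, Sat afternoon→Yoon, Sat evening→Dubois, Sun morning→Baptiste+Yoon, Sun afternoon→Johansson, Sun evening→Yoon+Ueda.
Total: 14 + 44 + 14 + 74 + 104 + 74 + 14 + 104 + 44 + 104 + 114 = $704.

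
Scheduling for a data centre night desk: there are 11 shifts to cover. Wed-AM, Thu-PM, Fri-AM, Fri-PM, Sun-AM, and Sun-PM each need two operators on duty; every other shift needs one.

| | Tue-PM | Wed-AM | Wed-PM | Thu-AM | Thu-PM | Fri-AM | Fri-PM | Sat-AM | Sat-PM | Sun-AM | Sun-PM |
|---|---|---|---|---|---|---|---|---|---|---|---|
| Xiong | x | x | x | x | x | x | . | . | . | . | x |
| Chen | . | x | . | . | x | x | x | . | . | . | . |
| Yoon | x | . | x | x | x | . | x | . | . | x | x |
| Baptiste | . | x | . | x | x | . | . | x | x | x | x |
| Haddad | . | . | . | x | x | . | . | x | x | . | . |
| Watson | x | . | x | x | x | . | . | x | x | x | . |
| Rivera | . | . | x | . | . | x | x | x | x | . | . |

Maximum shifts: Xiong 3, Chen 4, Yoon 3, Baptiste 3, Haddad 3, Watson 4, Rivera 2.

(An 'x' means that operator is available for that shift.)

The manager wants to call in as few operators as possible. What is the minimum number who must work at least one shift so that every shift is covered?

17 slots to fill and no one can take more than 4, so at least ⌈17/4⌉ = 5 operators are needed.
Xiong, Chen, Yoon, Baptiste, and Watson alone can cover everything: Tue-PM→Xiong, Wed-AM→Xiong+Chen, Wed-PM→Watson, Thu-AM→Watson, Thu-PM→Chen+Watson, Fri-AM→Xiong+Chen, Fri-PM→Chen+Yoon, Sat-AM→Baptiste, Sat-PM→Baptiste, Sun-AM→Yoon+Watson, Sun-PM→Yoon+Baptiste.

5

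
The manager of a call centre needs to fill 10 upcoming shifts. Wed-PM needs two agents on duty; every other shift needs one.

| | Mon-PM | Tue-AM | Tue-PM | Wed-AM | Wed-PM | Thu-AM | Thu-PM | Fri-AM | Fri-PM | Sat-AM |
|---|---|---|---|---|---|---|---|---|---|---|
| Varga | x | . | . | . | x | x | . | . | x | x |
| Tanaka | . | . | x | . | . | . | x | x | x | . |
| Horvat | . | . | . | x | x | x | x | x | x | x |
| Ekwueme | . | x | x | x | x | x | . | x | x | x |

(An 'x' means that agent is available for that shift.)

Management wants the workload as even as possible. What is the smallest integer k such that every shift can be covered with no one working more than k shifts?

With 4 agents and 11 worker-slots to fill, someone must work at least ⌈11/4⌉ = 3 shifts, so k ≥ 3.
k = 3 works: Mon-PM→Varga, Tue-AM→Ekwueme, Tue-PM→Tanaka, Wed-AM→Horvat, Wed-PM→Varga+Horvat, Thu-AM→Varga, Thu-PM→Tanaka, Fri-AM→Tanaka, Fri-PM→Ekwueme, Sat-AM→Horvat.
Loads: Varga 3, Tanaka 3, Horvat 3, Ekwueme 2 — all ≤ 3.

3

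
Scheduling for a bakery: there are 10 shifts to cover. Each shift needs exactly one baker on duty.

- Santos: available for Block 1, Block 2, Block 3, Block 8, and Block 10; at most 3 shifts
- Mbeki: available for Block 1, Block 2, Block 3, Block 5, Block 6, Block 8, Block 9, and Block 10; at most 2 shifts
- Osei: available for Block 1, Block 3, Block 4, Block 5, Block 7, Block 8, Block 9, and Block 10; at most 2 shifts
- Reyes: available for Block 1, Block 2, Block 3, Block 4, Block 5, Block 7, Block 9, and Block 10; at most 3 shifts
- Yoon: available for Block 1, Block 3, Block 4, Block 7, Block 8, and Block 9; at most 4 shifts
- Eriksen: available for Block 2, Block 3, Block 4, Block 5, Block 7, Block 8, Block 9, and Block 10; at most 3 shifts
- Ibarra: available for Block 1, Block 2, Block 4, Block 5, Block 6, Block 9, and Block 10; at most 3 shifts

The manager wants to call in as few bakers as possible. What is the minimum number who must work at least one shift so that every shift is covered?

3

10 slots to fill and no one can take more than 4, so at least ⌈10/4⌉ = 3 bakers are needed.
Santos, Yoon, and Ibarra alone can cover everything: Block 1→Yoon, Block 2→Santos, Block 3→Santos, Block 4→Yoon, Block 5→Ibarra, Block 6→Ibarra, Block 7→Yoon, Block 8→Santos, Block 9→Yoon, Block 10→Ibarra.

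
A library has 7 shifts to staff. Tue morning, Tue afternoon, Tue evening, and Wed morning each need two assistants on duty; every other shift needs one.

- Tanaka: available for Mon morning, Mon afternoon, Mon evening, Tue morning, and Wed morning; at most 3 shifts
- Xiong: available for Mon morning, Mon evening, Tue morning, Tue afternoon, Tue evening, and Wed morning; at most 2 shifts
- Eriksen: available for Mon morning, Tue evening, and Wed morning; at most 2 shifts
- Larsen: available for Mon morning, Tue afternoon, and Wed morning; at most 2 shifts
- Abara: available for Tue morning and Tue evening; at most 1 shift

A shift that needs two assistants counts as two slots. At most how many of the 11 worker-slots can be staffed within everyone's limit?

Total capacity across all assistants is 3+2+2+2+1 = 10, and 11 slots are needed, so at most 10 can be filled.
An assignment achieving 10: Mon morning→Eriksen, Mon afternoon→Tanaka, Mon evening→Tanaka, Tue morning→Tanaka+Xiong, Tue afternoon→Xiong+Larsen, Tue evening→Eriksen+Abara, Wed morning→Larsen.
Loads: Tanaka 3/3, Xiong 2/2, Eriksen 2/2, Larsen 2/2, Abara 1/1.

10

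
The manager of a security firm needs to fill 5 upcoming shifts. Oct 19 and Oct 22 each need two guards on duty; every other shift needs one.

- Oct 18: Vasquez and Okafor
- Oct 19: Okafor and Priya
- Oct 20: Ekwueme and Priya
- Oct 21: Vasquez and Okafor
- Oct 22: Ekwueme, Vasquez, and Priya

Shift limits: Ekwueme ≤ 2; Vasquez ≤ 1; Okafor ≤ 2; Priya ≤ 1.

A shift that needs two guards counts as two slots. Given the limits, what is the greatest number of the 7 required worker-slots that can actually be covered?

Total capacity across all guards is 2+1+2+1 = 6, and 7 slots are needed, so at most 6 can be filled.
An assignment achieving 6: Oct 18→Vasquez, Oct 19→Okafor+Priya, Oct 20→Ekwueme, Oct 21→Okafor, Oct 22→Ekwueme.
Loads: Ekwueme 2/2, Vasquez 1/1, Okafor 2/2, Priya 1/1.

6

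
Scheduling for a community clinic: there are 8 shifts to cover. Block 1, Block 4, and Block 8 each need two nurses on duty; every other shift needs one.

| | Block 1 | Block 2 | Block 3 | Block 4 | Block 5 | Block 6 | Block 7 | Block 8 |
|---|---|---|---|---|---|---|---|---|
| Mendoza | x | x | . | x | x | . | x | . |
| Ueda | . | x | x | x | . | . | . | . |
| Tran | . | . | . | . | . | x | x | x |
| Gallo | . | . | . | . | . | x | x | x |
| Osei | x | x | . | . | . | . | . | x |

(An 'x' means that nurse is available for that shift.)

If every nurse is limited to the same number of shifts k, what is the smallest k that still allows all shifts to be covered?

3

With 5 nurses and 11 worker-slots to fill, someone must work at least ⌈11/5⌉ = 3 shifts, so k ≥ 3.
k = 3 works: Block 1→Mendoza+Osei, Block 2→Ueda, Block 3→Ueda, Block 4→Mendoza+Ueda, Block 5→Mendoza, Block 6→Tran, Block 7→Tran, Block 8→Tran+Gallo.
Loads: Mendoza 3, Ueda 3, Tran 3, Gallo 1, Osei 1 — all ≤ 3.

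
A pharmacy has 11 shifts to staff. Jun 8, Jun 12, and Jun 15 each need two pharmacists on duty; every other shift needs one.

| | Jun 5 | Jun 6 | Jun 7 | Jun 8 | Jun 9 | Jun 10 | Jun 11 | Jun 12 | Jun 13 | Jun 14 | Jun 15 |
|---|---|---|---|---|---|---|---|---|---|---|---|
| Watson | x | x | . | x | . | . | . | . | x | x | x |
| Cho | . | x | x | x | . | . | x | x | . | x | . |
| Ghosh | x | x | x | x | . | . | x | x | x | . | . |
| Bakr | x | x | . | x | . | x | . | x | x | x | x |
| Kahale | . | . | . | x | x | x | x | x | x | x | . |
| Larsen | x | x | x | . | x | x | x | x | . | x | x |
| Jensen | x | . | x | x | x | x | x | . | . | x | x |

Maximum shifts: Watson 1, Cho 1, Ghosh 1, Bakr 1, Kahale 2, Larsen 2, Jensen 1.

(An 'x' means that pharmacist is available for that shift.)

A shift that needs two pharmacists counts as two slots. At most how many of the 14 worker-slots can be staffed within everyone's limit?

9

Total capacity across all pharmacists is 1+1+1+1+2+2+1 = 9, and 14 slots are needed, so at most 9 can be filled.
An assignment achieving 9: Jun 5→Ghosh, Jun 6→Larsen, Jun 7→Cho, Jun 9→Kahale, Jun 10→Bakr, Jun 11→Kahale, Jun 13→Watson, Jun 15→Larsen+Jensen.
Loads: Watson 1/1, Cho 1/1, Ghosh 1/1, Bakr 1/1, Kahale 2/2, Larsen 2/2, Jensen 1/1.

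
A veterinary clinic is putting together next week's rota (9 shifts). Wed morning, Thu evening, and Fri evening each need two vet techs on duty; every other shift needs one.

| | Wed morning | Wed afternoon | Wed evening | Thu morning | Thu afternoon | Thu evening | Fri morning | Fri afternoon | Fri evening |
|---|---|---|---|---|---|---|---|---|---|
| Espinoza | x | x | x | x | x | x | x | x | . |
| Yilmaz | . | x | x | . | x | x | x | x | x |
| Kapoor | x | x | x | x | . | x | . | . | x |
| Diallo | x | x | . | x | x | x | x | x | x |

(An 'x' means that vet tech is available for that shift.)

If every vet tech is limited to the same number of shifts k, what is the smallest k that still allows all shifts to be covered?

3

With 4 vet techs and 12 worker-slots to fill, someone must work at least ⌈12/4⌉ = 3 shifts, so k ≥ 3.
k = 3 works: Wed morning→Espinoza+Kapoor, Wed afternoon→Diallo, Wed evening→Espinoza, Thu morning→Espinoza, Thu afternoon→Yilmaz, Thu evening→Kapoor+Diallo, Fri morning→Yilmaz, Fri afternoon→Yilmaz, Fri evening→Kapoor+Diallo.
Loads: Espinoza 3, Yilmaz 3, Kapoor 3, Diallo 3 — all ≤ 3.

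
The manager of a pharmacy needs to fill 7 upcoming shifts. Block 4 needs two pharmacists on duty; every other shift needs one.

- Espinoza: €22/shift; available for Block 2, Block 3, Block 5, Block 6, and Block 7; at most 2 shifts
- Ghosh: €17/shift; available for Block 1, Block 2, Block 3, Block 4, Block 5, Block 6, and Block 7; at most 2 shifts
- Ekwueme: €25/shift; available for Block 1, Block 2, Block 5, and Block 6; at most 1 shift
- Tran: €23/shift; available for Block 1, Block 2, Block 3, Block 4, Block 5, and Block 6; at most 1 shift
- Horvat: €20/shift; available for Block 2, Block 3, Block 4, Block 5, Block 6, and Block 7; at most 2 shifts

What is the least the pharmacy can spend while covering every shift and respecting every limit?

Picking the cheapest available pharmacist for each shift independently would cost €139, but that ignores the shift limits.
An optimal schedule: Block 1→Ghosh, Block 2→Ekwueme, Block 3→Espinoza, Block 4→Ghosh+Tran, Block 5→Horvat, Block 6→Horvat, Block 7→Espinoza.
Total: 17 + 25 + 22 + 17 + 23 + 20 + 20 + 22 = €166.

€166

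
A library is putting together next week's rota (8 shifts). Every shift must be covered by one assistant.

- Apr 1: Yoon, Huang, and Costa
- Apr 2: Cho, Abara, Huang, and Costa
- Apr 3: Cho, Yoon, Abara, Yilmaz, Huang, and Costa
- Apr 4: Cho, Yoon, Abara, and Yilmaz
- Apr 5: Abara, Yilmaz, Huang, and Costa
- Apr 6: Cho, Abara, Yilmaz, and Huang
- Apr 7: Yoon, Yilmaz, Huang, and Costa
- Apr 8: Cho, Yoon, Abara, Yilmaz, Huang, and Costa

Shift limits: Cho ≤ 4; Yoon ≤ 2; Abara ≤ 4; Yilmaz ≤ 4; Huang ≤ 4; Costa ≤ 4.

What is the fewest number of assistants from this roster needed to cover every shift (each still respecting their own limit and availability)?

8 slots to fill and no one can take more than 4, so at least ⌈8/4⌉ = 2 assistants are needed.
Cho and Huang alone can cover everything: Apr 1→Huang, Apr 2→Cho, Apr 3→Cho, Apr 4→Cho, Apr 5→Huang, Apr 6→Cho, Apr 7→Huang, Apr 8→Huang.

2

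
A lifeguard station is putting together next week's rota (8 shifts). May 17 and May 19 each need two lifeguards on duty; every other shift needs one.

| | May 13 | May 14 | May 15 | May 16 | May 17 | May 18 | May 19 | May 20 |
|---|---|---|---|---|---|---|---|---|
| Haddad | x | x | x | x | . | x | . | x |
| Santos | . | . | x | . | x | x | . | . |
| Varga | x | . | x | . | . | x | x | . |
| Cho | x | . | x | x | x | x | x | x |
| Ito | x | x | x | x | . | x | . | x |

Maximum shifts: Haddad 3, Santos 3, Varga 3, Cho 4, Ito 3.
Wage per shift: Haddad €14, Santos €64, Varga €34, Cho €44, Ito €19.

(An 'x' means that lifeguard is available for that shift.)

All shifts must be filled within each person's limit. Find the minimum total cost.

€285

May 17 can only be covered by Santos and Cho, so that assignment is forced.
May 19 can only be covered by Varga and Cho, so that assignment is forced.
Picking the cheapest available lifeguard for each shift independently would cost €270, but that ignores the shift limits.
An optimal schedule: May 13→Ito, May 14→Haddad, May 15→Ito, May 16→Haddad, May 17→Cho+Santos, May 18→Ito, May 19→Varga+Cho, May 20→Haddad.
Total: 19 + 14 + 19 + 14 + 44 + 64 + 19 + 34 + 44 + 14 = €285.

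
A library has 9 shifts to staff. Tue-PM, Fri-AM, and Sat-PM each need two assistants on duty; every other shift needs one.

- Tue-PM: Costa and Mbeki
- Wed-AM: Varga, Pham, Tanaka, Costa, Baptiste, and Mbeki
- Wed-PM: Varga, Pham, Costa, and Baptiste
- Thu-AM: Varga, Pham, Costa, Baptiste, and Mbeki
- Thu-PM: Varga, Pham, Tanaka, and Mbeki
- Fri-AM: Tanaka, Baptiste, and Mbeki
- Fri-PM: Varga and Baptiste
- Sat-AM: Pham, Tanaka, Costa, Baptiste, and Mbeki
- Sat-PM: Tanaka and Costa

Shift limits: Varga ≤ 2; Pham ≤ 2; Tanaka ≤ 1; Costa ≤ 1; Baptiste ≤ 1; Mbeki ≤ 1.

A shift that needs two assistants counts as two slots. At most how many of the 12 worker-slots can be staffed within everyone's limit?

Total capacity across all assistants is 2+2+1+1+1+1 = 8, and 12 slots are needed, so at most 8 can be filled.
An assignment achieving 8: Tue-PM→Costa+Mbeki, Wed-PM→Varga, Thu-AM→Pham, Thu-PM→Pham, Fri-AM→Baptiste, Fri-PM→Varga, Sat-PM→Tanaka.
Loads: Varga 2/2, Pham 2/2, Tanaka 1/1, Costa 1/1, Baptiste 1/1, Mbeki 1/1.

8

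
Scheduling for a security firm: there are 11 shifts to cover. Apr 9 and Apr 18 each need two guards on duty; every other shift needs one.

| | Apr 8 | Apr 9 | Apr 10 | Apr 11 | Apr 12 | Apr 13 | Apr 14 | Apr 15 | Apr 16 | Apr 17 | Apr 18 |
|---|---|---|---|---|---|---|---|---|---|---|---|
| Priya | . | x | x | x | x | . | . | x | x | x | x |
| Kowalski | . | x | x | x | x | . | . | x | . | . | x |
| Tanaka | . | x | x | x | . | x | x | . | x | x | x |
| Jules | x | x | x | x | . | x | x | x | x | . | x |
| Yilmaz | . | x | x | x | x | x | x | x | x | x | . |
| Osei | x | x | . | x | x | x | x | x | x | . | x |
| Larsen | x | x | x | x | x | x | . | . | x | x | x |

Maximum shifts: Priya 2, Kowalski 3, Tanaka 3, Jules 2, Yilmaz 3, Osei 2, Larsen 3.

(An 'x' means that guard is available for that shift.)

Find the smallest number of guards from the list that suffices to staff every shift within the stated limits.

5

13 slots to fill and no one can take more than 3, so at least ⌈13/3⌉ = 5 guards are needed.
Priya, Kowalski, Tanaka, Jules, and Yilmaz alone can cover everything: Apr 8→Jules, Apr 9→Kowalski+Yilmaz, Apr 10→Yilmaz, Apr 11→Yilmaz, Apr 12→Priya, Apr 13→Tanaka, Apr 14→Tanaka, Apr 15→Kowalski, Apr 16→Tanaka, Apr 17→Priya, Apr 18→Kowalski+Jules.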